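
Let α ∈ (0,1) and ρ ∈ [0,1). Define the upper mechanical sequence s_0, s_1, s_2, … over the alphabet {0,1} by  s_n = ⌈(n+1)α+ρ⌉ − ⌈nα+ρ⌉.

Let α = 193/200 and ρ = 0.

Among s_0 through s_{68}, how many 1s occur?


#1s = Σ_{n=0}^{68} s_n = Σ_{n=0}^{68} (⌈(n+1)α+ρ⌉ − ⌈nα+ρ⌉)
the sum telescopes: every ⌈nα+ρ⌉ with 0 < n < 69 appears once with + and once with −, leaving ⌈69α+ρ⌉ − ⌈0·α+ρ⌉
69α + ρ = (69·193) / 200 = 13317/200
ρ = 0/200
⌈13317/200⌉ = 67,  ⌈0/200⌉ = 0
#1s = 67 − 0 = 67

67


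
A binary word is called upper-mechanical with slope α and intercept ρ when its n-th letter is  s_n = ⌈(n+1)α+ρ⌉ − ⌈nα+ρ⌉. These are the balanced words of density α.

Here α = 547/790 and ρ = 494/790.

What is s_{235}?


1

(n+1)α + ρ = (236·547 + 494) / 790 = 129586/790
nα + ρ     = (235·547 + 494) / 790 = 129039/790
⌈129586/790⌉ = 165,  ⌈129039/790⌉ = 164
s_{235} = 165 − 164 = 1


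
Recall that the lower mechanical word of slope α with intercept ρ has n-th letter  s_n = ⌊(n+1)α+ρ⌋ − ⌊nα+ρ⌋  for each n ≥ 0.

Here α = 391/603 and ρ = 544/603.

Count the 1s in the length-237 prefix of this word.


#1s = Σ_{n=0}^{236} s_n = Σ_{n=0}^{236} (⌊(n+1)α+ρ⌋ − ⌊nα+ρ⌋)
the sum telescopes: every ⌊nα+ρ⌋ with 0 < n < 237 appears once with + and once with −, leaving ⌊237α+ρ⌋ − ⌊0·α+ρ⌋
237α + ρ = (237·391 + 544) / 603 = 93211/603
ρ = 544/603
⌊93211/603⌋ = 154,  ⌊544/603⌋ = 0
#1s = 154 − 0 = 154

154


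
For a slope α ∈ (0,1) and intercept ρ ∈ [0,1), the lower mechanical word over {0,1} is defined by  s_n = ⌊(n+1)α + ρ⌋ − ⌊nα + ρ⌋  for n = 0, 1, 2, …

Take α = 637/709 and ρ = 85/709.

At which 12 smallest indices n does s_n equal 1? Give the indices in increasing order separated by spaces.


0 2 3 4 5 6 7 8 9 10 12 13

n=0: ⌊722/709⌋−⌊85/709⌋ = 1−0 = 1  ← one
n=1: ⌊1359/709⌋−⌊722/709⌋ = 1−1 = 0
n=2: ⌊1996/709⌋−⌊1359/709⌋ = 2−1 = 1  ← one
n=3: ⌊2633/709⌋−⌊1996/709⌋ = 3−2 = 1  ← one
n=4: ⌊3270/709⌋−⌊2633/709⌋ = 4−3 = 1  ← one
n=5: ⌊3907/709⌋−⌊3270/709⌋ = 5−4 = 1  ← one
n=6: ⌊4544/709⌋−⌊3907/709⌋ = 6−5 = 1  ← one
n=7: ⌊5181/709⌋−⌊4544/709⌋ = 7−6 = 1  ← one
n=8: ⌊5818/709⌋−⌊5181/709⌋ = 8−7 = 1  ← one
n=9: ⌊6455/709⌋−⌊5818/709⌋ = 9−8 = 1  ← one
n=10: ⌊7092/709⌋−⌊6455/709⌋ = 10−9 = 1  ← one
n=11: ⌊7729/709⌋−⌊7092/709⌋ = 10−10 = 0
n=12: ⌊8366/709⌋−⌊7729/709⌋ = 11−10 = 1  ← one
n=13: ⌊9003/709⌋−⌊8366/709⌋ = 12−11 = 1  ← one
positions of the first 12 ones: 0 2 3 4 5 6 7 8 9 10 12 13


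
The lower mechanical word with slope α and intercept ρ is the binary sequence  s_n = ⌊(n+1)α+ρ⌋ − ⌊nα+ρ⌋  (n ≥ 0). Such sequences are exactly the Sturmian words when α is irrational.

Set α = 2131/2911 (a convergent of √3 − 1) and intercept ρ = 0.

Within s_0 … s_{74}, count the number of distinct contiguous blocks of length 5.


6

t_n = ⌊(n·2131)/2911⌋ for n = 0 … 75:
  n=0…9: ⌊0/2911⌋=0 ⌊2131/2911⌋=0 ⌊4262/2911⌋=1 ⌊6393/2911⌋=2 ⌊8524/2911⌋=2 ⌊10655/2911⌋=3 ⌊12786/2911⌋=4 ⌊14917/2911⌋=5 ⌊17048/2911⌋=5 ⌊19179/2911⌋=6
  n=10…19: ⌊21310/2911⌋=7 ⌊23441/2911⌋=8 ⌊25572/2911⌋=8 ⌊27703/2911⌋=9 ⌊29834/2911⌋=10 ⌊31965/2911⌋=10 ⌊34096/2911⌋=11 ⌊36227/2911⌋=12 ⌊38358/2911⌋=13 ⌊40489/2911⌋=13
  n=20…29: ⌊42620/2911⌋=14 ⌊44751/2911⌋=15 ⌊46882/2911⌋=16 ⌊49013/2911⌋=16 ⌊51144/2911⌋=17 ⌊53275/2911⌋=18 ⌊55406/2911⌋=19 ⌊57537/2911⌋=19 ⌊59668/2911⌋=20 ⌊61799/2911⌋=21
  n=30…39: ⌊63930/2911⌋=21 ⌊66061/2911⌋=22 ⌊68192/2911⌋=23 ⌊70323/2911⌋=24 ⌊72454/2911⌋=24 ⌊74585/2911⌋=25 ⌊76716/2911⌋=26 ⌊78847/2911⌋=27 ⌊80978/2911⌋=27 ⌊83109/2911⌋=28
  n=40…49: ⌊85240/2911⌋=29 ⌊87371/2911⌋=30 ⌊89502/2911⌋=30 ⌊91633/2911⌋=31 ⌊93764/2911⌋=32 ⌊95895/2911⌋=32 ⌊98026/2911⌋=33 ⌊100157/2911⌋=34 ⌊102288/2911⌋=35 ⌊104419/2911⌋=35
  n=50…59: ⌊106550/2911⌋=36 ⌊108681/2911⌋=37 ⌊110812/2911⌋=38 ⌊112943/2911⌋=38 ⌊115074/2911⌋=39 ⌊117205/2911⌋=40 ⌊119336/2911⌋=40 ⌊121467/2911⌋=41 ⌊123598/2911⌋=42 ⌊125729/2911⌋=43
  n=60…69: ⌊127860/2911⌋=43 ⌊129991/2911⌋=44 ⌊132122/2911⌋=45 ⌊134253/2911⌋=46 ⌊136384/2911⌋=46 ⌊138515/2911⌋=47 ⌊140646/2911⌋=48 ⌊142777/2911⌋=49 ⌊144908/2911⌋=49 ⌊147039/2911⌋=50
  n=70…75: ⌊149170/2911⌋=51 ⌊151301/2911⌋=51 ⌊153432/2911⌋=52 ⌊155563/2911⌋=53 ⌊157694/2911⌋=54 ⌊159825/2911⌋=54
s_n = t_(n+1) − t_n for n = 0 … 74 gives
prefix = 011011101110110111011101110110111011101110110111011101101110111011101101110
slide a length-5 window over [0..4] … [70..74] (71 windows); first occurrence of each distinct factor:
  [  0..  4] 01101
  [  1..  5] 11011
  [  2..  6] 10111
  [  3..  7] 01110
  [  4..  8] 11101
  [ 10.. 14] 10110
  (the other 65 windows repeat one of these)
distinct factors: {01101, 01110, 10110, 10111, 11011, 11101}
count = 6  (Sturmian bound for length 5 is 6)


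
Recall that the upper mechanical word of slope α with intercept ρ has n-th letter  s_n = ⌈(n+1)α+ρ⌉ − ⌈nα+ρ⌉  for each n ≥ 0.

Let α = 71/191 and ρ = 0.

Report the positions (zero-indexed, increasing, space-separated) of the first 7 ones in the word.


n=0: ⌈71/191⌉−⌈0/191⌉ = 1−0 = 1  ← one
n=1: ⌈142/191⌉−⌈71/191⌉ = 1−1 = 0
n=2: ⌈213/191⌉−⌈142/191⌉ = 2−1 = 1  ← one
n=3: ⌈284/191⌉−⌈213/191⌉ = 2−2 = 0
n=4: ⌈355/191⌉−⌈284/191⌉ = 2−2 = 0
n=5: ⌈426/191⌉−⌈355/191⌉ = 3−2 = 1  ← one
n=6: ⌈497/191⌉−⌈426/191⌉ = 3−3 = 0
n=7: ⌈568/191⌉−⌈497/191⌉ = 3−3 = 0
n=8: ⌈639/191⌉−⌈568/191⌉ = 4−3 = 1  ← one
n=9: ⌈710/191⌉−⌈639/191⌉ = 4−4 = 0
n=10: ⌈781/191⌉−⌈710/191⌉ = 5−4 = 1  ← one
n=11: ⌈852/191⌉−⌈781/191⌉ = 5−5 = 0
n=12: ⌈923/191⌉−⌈852/191⌉ = 5−5 = 0
n=13: ⌈994/191⌉−⌈923/191⌉ = 6−5 = 1  ← one
n=14: ⌈1065/191⌉−⌈994/191⌉ = 6−6 = 0
n=15: ⌈1136/191⌉−⌈1065/191⌉ = 6−6 = 0
n=16: ⌈1207/191⌉−⌈1136/191⌉ = 7−6 = 1  ← one
positions of the first 7 ones: 0 2 5 8 10 13 16

0 2 5 8 10 13 16


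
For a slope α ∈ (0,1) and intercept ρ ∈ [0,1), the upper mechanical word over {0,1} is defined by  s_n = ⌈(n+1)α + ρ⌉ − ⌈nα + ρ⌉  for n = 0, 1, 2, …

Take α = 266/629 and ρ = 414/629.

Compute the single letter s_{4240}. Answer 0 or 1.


(n+1)α + ρ = (4241·266 + 414) / 629 = 1128520/629
nα + ρ     = (4240·266 + 414) / 629 = 1128254/629
⌈1128520/629⌉ = 1795,  ⌈1128254/629⌉ = 1794
s_{4240} = 1795 − 1794 = 1

1


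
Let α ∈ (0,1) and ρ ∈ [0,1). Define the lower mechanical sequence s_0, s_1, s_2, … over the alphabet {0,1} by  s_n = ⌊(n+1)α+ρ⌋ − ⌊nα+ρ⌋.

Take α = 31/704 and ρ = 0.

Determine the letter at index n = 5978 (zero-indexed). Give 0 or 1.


(n+1)α + ρ = (5979·31) / 704 = 185349/704
nα + ρ     = (5978·31) / 704 = 185318/704
⌊185349/704⌋ = 263,  ⌊185318/704⌋ = 263
s_{5978} = 263 − 263 = 0

0


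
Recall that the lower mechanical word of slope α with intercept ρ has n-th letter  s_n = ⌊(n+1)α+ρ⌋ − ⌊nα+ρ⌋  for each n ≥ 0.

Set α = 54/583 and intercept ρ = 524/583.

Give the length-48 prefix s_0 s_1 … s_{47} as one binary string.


n=0: ⌊(1·54+524)/583⌋ − ⌊(0·54+524)/583⌋ = ⌊578/583⌋ − ⌊524/583⌋ = 0 − 0 = 0
n=1: ⌊(2·54+524)/583⌋ − ⌊(1·54+524)/583⌋ = ⌊632/583⌋ − ⌊578/583⌋ = 1 − 0 = 1
n=2: ⌊(3·54+524)/583⌋ − ⌊(2·54+524)/583⌋ = ⌊686/583⌋ − ⌊632/583⌋ = 1 − 1 = 0
n=3: ⌊(4·54+524)/583⌋ − ⌊(3·54+524)/583⌋ = ⌊740/583⌋ − ⌊686/583⌋ = 1 − 1 = 0
n=4: ⌊(5·54+524)/583⌋ − ⌊(4·54+524)/583⌋ = ⌊794/583⌋ − ⌊740/583⌋ = 1 − 1 = 0
n=5: ⌊(6·54+524)/583⌋ − ⌊(5·54+524)/583⌋ = ⌊848/583⌋ − ⌊794/583⌋ = 1 − 1 = 0
n=6: ⌊(7·54+524)/583⌋ − ⌊(6·54+524)/583⌋ = ⌊902/583⌋ − ⌊848/583⌋ = 1 − 1 = 0
n=7: ⌊(8·54+524)/583⌋ − ⌊(7·54+524)/583⌋ = ⌊956/583⌋ − ⌊902/583⌋ = 1 − 1 = 0
n=8: ⌊(9·54+524)/583⌋ − ⌊(8·54+524)/583⌋ = ⌊1010/583⌋ − ⌊956/583⌋ = 1 − 1 = 0
n=9: ⌊(10·54+524)/583⌋ − ⌊(9·54+524)/583⌋ = ⌊1064/583⌋ − ⌊1010/583⌋ = 1 − 1 = 0
n=10: ⌊(11·54+524)/583⌋ − ⌊(10·54+524)/583⌋ = ⌊1118/583⌋ − ⌊1064/583⌋ = 1 − 1 = 0
n=11: ⌊(12·54+524)/583⌋ − ⌊(11·54+524)/583⌋ = ⌊1172/583⌋ − ⌊1118/583⌋ = 2 − 1 = 1
n=12: ⌊(13·54+524)/583⌋ − ⌊(12·54+524)/583⌋ = ⌊1226/583⌋ − ⌊1172/583⌋ = 2 − 2 = 0
n=13: ⌊(14·54+524)/583⌋ − ⌊(13·54+524)/583⌋ = ⌊1280/583⌋ − ⌊1226/583⌋ = 2 − 2 = 0
n=14: ⌊(15·54+524)/583⌋ − ⌊(14·54+524)/583⌋ = ⌊1334/583⌋ − ⌊1280/583⌋ = 2 − 2 = 0
n=15: ⌊(16·54+524)/583⌋ − ⌊(15·54+524)/583⌋ = ⌊1388/583⌋ − ⌊1334/583⌋ = 2 − 2 = 0
n=16: ⌊(17·54+524)/583⌋ − ⌊(16·54+524)/583⌋ = ⌊1442/583⌋ − ⌊1388/583⌋ = 2 − 2 = 0
n=17: ⌊(18·54+524)/583⌋ − ⌊(17·54+524)/583⌋ = ⌊1496/583⌋ − ⌊1442/583⌋ = 2 − 2 = 0
n=18: ⌊(19·54+524)/583⌋ − ⌊(18·54+524)/583⌋ = ⌊1550/583⌋ − ⌊1496/583⌋ = 2 − 2 = 0
n=19: ⌊(20·54+524)/583⌋ − ⌊(19·54+524)/583⌋ = ⌊1604/583⌋ − ⌊1550/583⌋ = 2 − 2 = 0
n=20: ⌊(21·54+524)/583⌋ − ⌊(20·54+524)/583⌋ = ⌊1658/583⌋ − ⌊1604/583⌋ = 2 − 2 = 0
n=21: ⌊(22·54+524)/583⌋ − ⌊(21·54+524)/583⌋ = ⌊1712/583⌋ − ⌊1658/583⌋ = 2 − 2 = 0
n=22: ⌊(23·54+524)/583⌋ − ⌊(22·54+524)/583⌋ = ⌊1766/583⌋ − ⌊1712/583⌋ = 3 − 2 = 1
n=23: ⌊(24·54+524)/583⌋ − ⌊(23·54+524)/583⌋ = ⌊1820/583⌋ − ⌊1766/583⌋ = 3 − 3 = 0
n=24: ⌊(25·54+524)/583⌋ − ⌊(24·54+524)/583⌋ = ⌊1874/583⌋ − ⌊1820/583⌋ = 3 − 3 = 0
n=25: ⌊(26·54+524)/583⌋ − ⌊(25·54+524)/583⌋ = ⌊1928/583⌋ − ⌊1874/583⌋ = 3 − 3 = 0
n=26: ⌊(27·54+524)/583⌋ − ⌊(26·54+524)/583⌋ = ⌊1982/583⌋ − ⌊1928/583⌋ = 3 − 3 = 0
n=27: ⌊(28·54+524)/583⌋ − ⌊(27·54+524)/583⌋ = ⌊2036/583⌋ − ⌊1982/583⌋ = 3 − 3 = 0
n=28: ⌊(29·54+524)/583⌋ − ⌊(28·54+524)/583⌋ = ⌊2090/583⌋ − ⌊2036/583⌋ = 3 − 3 = 0
n=29: ⌊(30·54+524)/583⌋ − ⌊(29·54+524)/583⌋ = ⌊2144/583⌋ − ⌊2090/583⌋ = 3 − 3 = 0
n=30: ⌊(31·54+524)/583⌋ − ⌊(30·54+524)/583⌋ = ⌊2198/583⌋ − ⌊2144/583⌋ = 3 − 3 = 0
n=31: ⌊(32·54+524)/583⌋ − ⌊(31·54+524)/583⌋ = ⌊2252/583⌋ − ⌊2198/583⌋ = 3 − 3 = 0
n=32: ⌊(33·54+524)/583⌋ − ⌊(32·54+524)/583⌋ = ⌊2306/583⌋ − ⌊2252/583⌋ = 3 − 3 = 0
n=33: ⌊(34·54+524)/583⌋ − ⌊(33·54+524)/583⌋ = ⌊2360/583⌋ − ⌊2306/583⌋ = 4 − 3 = 1
n=34: ⌊(35·54+524)/583⌋ − ⌊(34·54+524)/583⌋ = ⌊2414/583⌋ − ⌊2360/583⌋ = 4 − 4 = 0
n=35: ⌊(36·54+524)/583⌋ − ⌊(35·54+524)/583⌋ = ⌊2468/583⌋ − ⌊2414/583⌋ = 4 − 4 = 0
n=36: ⌊(37·54+524)/583⌋ − ⌊(36·54+524)/583⌋ = ⌊2522/583⌋ − ⌊2468/583⌋ = 4 − 4 = 0
n=37: ⌊(38·54+524)/583⌋ − ⌊(37·54+524)/583⌋ = ⌊2576/583⌋ − ⌊2522/583⌋ = 4 − 4 = 0
n=38: ⌊(39·54+524)/583⌋ − ⌊(38·54+524)/583⌋ = ⌊2630/583⌋ − ⌊2576/583⌋ = 4 − 4 = 0
n=39: ⌊(40·54+524)/583⌋ − ⌊(39·54+524)/583⌋ = ⌊2684/583⌋ − ⌊2630/583⌋ = 4 − 4 = 0
n=40: ⌊(41·54+524)/583⌋ − ⌊(40·54+524)/583⌋ = ⌊2738/583⌋ − ⌊2684/583⌋ = 4 − 4 = 0
n=41: ⌊(42·54+524)/583⌋ − ⌊(41·54+524)/583⌋ = ⌊2792/583⌋ − ⌊2738/583⌋ = 4 − 4 = 0
n=42: ⌊(43·54+524)/583⌋ − ⌊(42·54+524)/583⌋ = ⌊2846/583⌋ − ⌊2792/583⌋ = 4 − 4 = 0
n=43: ⌊(44·54+524)/583⌋ − ⌊(43·54+524)/583⌋ = ⌊2900/583⌋ − ⌊2846/583⌋ = 4 − 4 = 0
n=44: ⌊(45·54+524)/583⌋ − ⌊(44·54+524)/583⌋ = ⌊2954/583⌋ − ⌊2900/583⌋ = 5 − 4 = 1
n=45: ⌊(46·54+524)/583⌋ − ⌊(45·54+524)/583⌋ = ⌊3008/583⌋ − ⌊2954/583⌋ = 5 − 5 = 0
n=46: ⌊(47·54+524)/583⌋ − ⌊(46·54+524)/583⌋ = ⌊3062/583⌋ − ⌊3008/583⌋ = 5 − 5 = 0
n=47: ⌊(48·54+524)/583⌋ − ⌊(47·54+524)/583⌋ = ⌊3116/583⌋ − ⌊3062/583⌋ = 5 − 5 = 0

010000000001000000000010000000000100000000001000


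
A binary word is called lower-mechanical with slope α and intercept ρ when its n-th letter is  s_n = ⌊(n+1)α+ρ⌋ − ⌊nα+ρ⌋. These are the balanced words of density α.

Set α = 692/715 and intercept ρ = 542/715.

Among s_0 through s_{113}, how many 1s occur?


#1s = Σ_{n=0}^{113} s_n = Σ_{n=0}^{113} (⌊(n+1)α+ρ⌋ − ⌊nα+ρ⌋)
the sum telescopes: every ⌊nα+ρ⌋ with 0 < n < 114 appears once with + and once with −, leaving ⌊114α+ρ⌋ − ⌊0·α+ρ⌋
114α + ρ = (114·692 + 542) / 715 = 79430/715
ρ = 542/715
⌊79430/715⌋ = 111,  ⌊542/715⌋ = 0
#1s = 111 − 0 = 111

111


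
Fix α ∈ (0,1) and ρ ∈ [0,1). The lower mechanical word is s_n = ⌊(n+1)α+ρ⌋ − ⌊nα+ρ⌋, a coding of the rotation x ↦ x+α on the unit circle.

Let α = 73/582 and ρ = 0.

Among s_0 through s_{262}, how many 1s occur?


32

#1s = Σ_{n=0}^{262} s_n = Σ_{n=0}^{262} (⌊(n+1)α+ρ⌋ − ⌊nα+ρ⌋)
the sum telescopes: every ⌊nα+ρ⌋ with 0 < n < 263 appears once with + and once with −, leaving ⌊263α+ρ⌋ − ⌊0·α+ρ⌋
263α + ρ = (263·73) / 582 = 19199/582
ρ = 0/582
⌊19199/582⌋ = 32,  ⌊0/582⌋ = 0
#1s = 32 − 0 = 32


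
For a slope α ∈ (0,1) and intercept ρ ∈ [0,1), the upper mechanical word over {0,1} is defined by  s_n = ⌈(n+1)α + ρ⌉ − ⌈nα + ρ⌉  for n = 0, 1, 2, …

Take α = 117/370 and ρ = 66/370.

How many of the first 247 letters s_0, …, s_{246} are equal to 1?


#1s = Σ_{n=0}^{246} s_n = Σ_{n=0}^{246} (⌈(n+1)α+ρ⌉ − ⌈nα+ρ⌉)
the sum telescopes: every ⌈nα+ρ⌉ with 0 < n < 247 appears once with + and once with −, leaving ⌈247α+ρ⌉ − ⌈0·α+ρ⌉
247α + ρ = (247·117 + 66) / 370 = 28965/370
ρ = 66/370
⌈28965/370⌉ = 79,  ⌈66/370⌉ = 1
#1s = 79 − 1 = 78

78


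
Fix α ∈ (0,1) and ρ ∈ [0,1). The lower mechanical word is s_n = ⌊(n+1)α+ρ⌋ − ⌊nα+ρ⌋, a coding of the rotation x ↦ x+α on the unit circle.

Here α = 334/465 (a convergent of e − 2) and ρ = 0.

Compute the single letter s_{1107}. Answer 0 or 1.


0

(n+1)α + ρ = (1108·334) / 465 = 370072/465
nα + ρ     = (1107·334) / 465 = 369738/465
⌊370072/465⌋ = 795,  ⌊369738/465⌋ = 795
s_{1107} = 795 − 795 = 0


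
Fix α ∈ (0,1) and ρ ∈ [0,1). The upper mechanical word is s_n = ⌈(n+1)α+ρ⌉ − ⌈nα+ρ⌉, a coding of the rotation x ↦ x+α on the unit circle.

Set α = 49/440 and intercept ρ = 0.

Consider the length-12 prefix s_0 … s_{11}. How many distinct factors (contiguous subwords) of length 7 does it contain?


t_n = ⌈(n·49)/440⌉ for n = 0 … 12:
  n=0…9: ⌈0/440⌉=0 ⌈49/440⌉=1 ⌈98/440⌉=1 ⌈147/440⌉=1 ⌈196/440⌉=1 ⌈245/440⌉=1 ⌈294/440⌉=1 ⌈343/440⌉=1 ⌈392/440⌉=1 ⌈441/440⌉=2
  n=10…12: ⌈490/440⌉=2 ⌈539/440⌉=2 ⌈588/440⌉=2
s_n = t_(n+1) − t_n for n = 0 … 11 gives
prefix = 100000001000
slide a length-7 window over [0..6] … [5..11] (6 windows); first occurrence of each distinct factor:
  [  0..  6] 1000000
  [  1..  7] 0000000
  [  2..  8] 0000001
  [  3..  9] 0000010
  [  4.. 10] 0000100
  [  5.. 11] 0001000
distinct factors: {0000000, 0000001, 0000010, 0000100, 0001000, 1000000}
count = 6  (Sturmian bound for length 7 is 8)

6


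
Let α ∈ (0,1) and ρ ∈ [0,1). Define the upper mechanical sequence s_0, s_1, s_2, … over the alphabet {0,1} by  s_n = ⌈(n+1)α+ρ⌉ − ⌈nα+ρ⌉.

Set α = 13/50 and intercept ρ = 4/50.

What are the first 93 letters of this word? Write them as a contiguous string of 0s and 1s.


000100010001000100100010001000100010001000100100010001000100010001001000100010001000100010001

n=0: ⌈(1·13+4)/50⌉ − ⌈(0·13+4)/50⌉ = ⌈17/50⌉ − ⌈4/50⌉ = 1 − 1 = 0
n=1: ⌈(2·13+4)/50⌉ − ⌈(1·13+4)/50⌉ = ⌈30/50⌉ − ⌈17/50⌉ = 1 − 1 = 0
n=2: ⌈(3·13+4)/50⌉ − ⌈(2·13+4)/50⌉ = ⌈43/50⌉ − ⌈30/50⌉ = 1 − 1 = 0
n=3: ⌈(4·13+4)/50⌉ − ⌈(3·13+4)/50⌉ = ⌈56/50⌉ − ⌈43/50⌉ = 2 − 1 = 1
n=4: ⌈(5·13+4)/50⌉ − ⌈(4·13+4)/50⌉ = ⌈69/50⌉ − ⌈56/50⌉ = 2 − 2 = 0
n=5: ⌈(6·13+4)/50⌉ − ⌈(5·13+4)/50⌉ = ⌈82/50⌉ − ⌈69/50⌉ = 2 − 2 = 0
n=6: ⌈(7·13+4)/50⌉ − ⌈(6·13+4)/50⌉ = ⌈95/50⌉ − ⌈82/50⌉ = 2 − 2 = 0
n=7: ⌈(8·13+4)/50⌉ − ⌈(7·13+4)/50⌉ = ⌈108/50⌉ − ⌈95/50⌉ = 3 − 2 = 1
n=8: ⌈(9·13+4)/50⌉ − ⌈(8·13+4)/50⌉ = ⌈121/50⌉ − ⌈108/50⌉ = 3 − 3 = 0
n=9: ⌈(10·13+4)/50⌉ − ⌈(9·13+4)/50⌉ = ⌈134/50⌉ − ⌈121/50⌉ = 3 − 3 = 0
n=10: ⌈(11·13+4)/50⌉ − ⌈(10·13+4)/50⌉ = ⌈147/50⌉ − ⌈134/50⌉ = 3 − 3 = 0
n=11: ⌈(12·13+4)/50⌉ − ⌈(11·13+4)/50⌉ = ⌈160/50⌉ − ⌈147/50⌉ = 4 − 3 = 1
n=12: ⌈(13·13+4)/50⌉ − ⌈(12·13+4)/50⌉ = ⌈173/50⌉ − ⌈160/50⌉ = 4 − 4 = 0
n=13: ⌈(14·13+4)/50⌉ − ⌈(13·13+4)/50⌉ = ⌈186/50⌉ − ⌈173/50⌉ = 4 − 4 = 0
n=14: ⌈(15·13+4)/50⌉ − ⌈(14·13+4)/50⌉ = ⌈199/50⌉ − ⌈186/50⌉ = 4 − 4 = 0
n=15: ⌈(16·13+4)/50⌉ − ⌈(15·13+4)/50⌉ = ⌈212/50⌉ − ⌈199/50⌉ = 5 − 4 = 1
n=16: ⌈(17·13+4)/50⌉ − ⌈(16·13+4)/50⌉ = ⌈225/50⌉ − ⌈212/50⌉ = 5 − 5 = 0
n=17: ⌈(18·13+4)/50⌉ − ⌈(17·13+4)/50⌉ = ⌈238/50⌉ − ⌈225/50⌉ = 5 − 5 = 0
n=18: ⌈(19·13+4)/50⌉ − ⌈(18·13+4)/50⌉ = ⌈251/50⌉ − ⌈238/50⌉ = 6 − 5 = 1
n=19: ⌈(20·13+4)/50⌉ − ⌈(19·13+4)/50⌉ = ⌈264/50⌉ − ⌈251/50⌉ = 6 − 6 = 0
n=20: ⌈(21·13+4)/50⌉ − ⌈(20·13+4)/50⌉ = ⌈277/50⌉ − ⌈264/50⌉ = 6 − 6 = 0
n=21: ⌈(22·13+4)/50⌉ − ⌈(21·13+4)/50⌉ = ⌈290/50⌉ − ⌈277/50⌉ = 6 − 6 = 0
n=22: ⌈(23·13+4)/50⌉ − ⌈(22·13+4)/50⌉ = ⌈303/50⌉ − ⌈290/50⌉ = 7 − 6 = 1
n=23: ⌈(24·13+4)/50⌉ − ⌈(23·13+4)/50⌉ = ⌈316/50⌉ − ⌈303/50⌉ = 7 − 7 = 0
n=24: ⌈(25·13+4)/50⌉ − ⌈(24·13+4)/50⌉ = ⌈329/50⌉ − ⌈316/50⌉ = 7 − 7 = 0
n=25: ⌈(26·13+4)/50⌉ − ⌈(25·13+4)/50⌉ = ⌈342/50⌉ − ⌈329/50⌉ = 7 − 7 = 0
n=26: ⌈(27·13+4)/50⌉ − ⌈(26·13+4)/50⌉ = ⌈355/50⌉ − ⌈342/50⌉ = 8 − 7 = 1
n=27: ⌈(28·13+4)/50⌉ − ⌈(27·13+4)/50⌉ = ⌈368/50⌉ − ⌈355/50⌉ = 8 − 8 = 0
n=28: ⌈(29·13+4)/50⌉ − ⌈(28·13+4)/50⌉ = ⌈381/50⌉ − ⌈368/50⌉ = 8 − 8 = 0
n=29: ⌈(30·13+4)/50⌉ − ⌈(29·13+4)/50⌉ = ⌈394/50⌉ − ⌈381/50⌉ = 8 − 8 = 0
n=30: ⌈(31·13+4)/50⌉ − ⌈(30·13+4)/50⌉ = ⌈407/50⌉ − ⌈394/50⌉ = 9 − 8 = 1
n=31: ⌈(32·13+4)/50⌉ − ⌈(31·13+4)/50⌉ = ⌈420/50⌉ − ⌈407/50⌉ = 9 − 9 = 0
n=32: ⌈(33·13+4)/50⌉ − ⌈(32·13+4)/50⌉ = ⌈433/50⌉ − ⌈420/50⌉ = 9 − 9 = 0
n=33: ⌈(34·13+4)/50⌉ − ⌈(33·13+4)/50⌉ = ⌈446/50⌉ − ⌈433/50⌉ = 9 − 9 = 0
n=34: ⌈(35·13+4)/50⌉ − ⌈(34·13+4)/50⌉ = ⌈459/50⌉ − ⌈446/50⌉ = 10 − 9 = 1
n=35: ⌈(36·13+4)/50⌉ − ⌈(35·13+4)/50⌉ = ⌈472/50⌉ − ⌈459/50⌉ = 10 − 10 = 0
n=36: ⌈(37·13+4)/50⌉ − ⌈(36·13+4)/50⌉ = ⌈485/50⌉ − ⌈472/50⌉ = 10 − 10 = 0
n=37: ⌈(38·13+4)/50⌉ − ⌈(37·13+4)/50⌉ = ⌈498/50⌉ − ⌈485/50⌉ = 10 − 10 = 0
n=38: ⌈(39·13+4)/50⌉ − ⌈(38·13+4)/50⌉ = ⌈511/50⌉ − ⌈498/50⌉ = 11 − 10 = 1
n=39: ⌈(40·13+4)/50⌉ − ⌈(39·13+4)/50⌉ = ⌈524/50⌉ − ⌈511/50⌉ = 11 − 11 = 0
n=40: ⌈(41·13+4)/50⌉ − ⌈(40·13+4)/50⌉ = ⌈537/50⌉ − ⌈524/50⌉ = 11 − 11 = 0
n=41: ⌈(42·13+4)/50⌉ − ⌈(41·13+4)/50⌉ = ⌈550/50⌉ − ⌈537/50⌉ = 11 − 11 = 0
n=42: ⌈(43·13+4)/50⌉ − ⌈(42·13+4)/50⌉ = ⌈563/50⌉ − ⌈550/50⌉ = 12 − 11 = 1
n=43: ⌈(44·13+4)/50⌉ − ⌈(43·13+4)/50⌉ = ⌈576/50⌉ − ⌈563/50⌉ = 12 − 12 = 0
n=44: ⌈(45·13+4)/50⌉ − ⌈(44·13+4)/50⌉ = ⌈589/50⌉ − ⌈576/50⌉ = 12 − 12 = 0
n=45: ⌈(46·13+4)/50⌉ − ⌈(45·13+4)/50⌉ = ⌈602/50⌉ − ⌈589/50⌉ = 13 − 12 = 1
n=46: ⌈(47·13+4)/50⌉ − ⌈(46·13+4)/50⌉ = ⌈615/50⌉ − ⌈602/50⌉ = 13 − 13 = 0
n=47: ⌈(48·13+4)/50⌉ − ⌈(47·13+4)/50⌉ = ⌈628/50⌉ − ⌈615/50⌉ = 13 − 13 = 0
n=48: ⌈(49·13+4)/50⌉ − ⌈(48·13+4)/50⌉ = ⌈641/50⌉ − ⌈628/50⌉ = 13 − 13 = 0
n=49: ⌈(50·13+4)/50⌉ − ⌈(49·13+4)/50⌉ = ⌈654/50⌉ − ⌈641/50⌉ = 14 − 13 = 1
n=50: ⌈(51·13+4)/50⌉ − ⌈(50·13+4)/50⌉ = ⌈667/50⌉ − ⌈654/50⌉ = 14 − 14 = 0
n=51: ⌈(52·13+4)/50⌉ − ⌈(51·13+4)/50⌉ = ⌈680/50⌉ − ⌈667/50⌉ = 14 − 14 = 0
n=52: ⌈(53·13+4)/50⌉ − ⌈(52·13+4)/50⌉ = ⌈693/50⌉ − ⌈680/50⌉ = 14 − 14 = 0
n=53: ⌈(54·13+4)/50⌉ − ⌈(53·13+4)/50⌉ = ⌈706/50⌉ − ⌈693/50⌉ = 15 − 14 = 1
n=54: ⌈(55·13+4)/50⌉ − ⌈(54·13+4)/50⌉ = ⌈719/50⌉ − ⌈706/50⌉ = 15 − 15 = 0
n=55: ⌈(56·13+4)/50⌉ − ⌈(55·13+4)/50⌉ = ⌈732/50⌉ − ⌈719/50⌉ = 15 − 15 = 0
n=56: ⌈(57·13+4)/50⌉ − ⌈(56·13+4)/50⌉ = ⌈745/50⌉ − ⌈732/50⌉ = 15 − 15 = 0
n=57: ⌈(58·13+4)/50⌉ − ⌈(57·13+4)/50⌉ = ⌈758/50⌉ − ⌈745/50⌉ = 16 − 15 = 1
n=58: ⌈(59·13+4)/50⌉ − ⌈(58·13+4)/50⌉ = ⌈771/50⌉ − ⌈758/50⌉ = 16 − 16 = 0
n=59: ⌈(60·13+4)/50⌉ − ⌈(59·13+4)/50⌉ = ⌈784/50⌉ − ⌈771/50⌉ = 16 − 16 = 0
n=60: ⌈(61·13+4)/50⌉ − ⌈(60·13+4)/50⌉ = ⌈797/50⌉ − ⌈784/50⌉ = 16 − 16 = 0
n=61: ⌈(62·13+4)/50⌉ − ⌈(61·13+4)/50⌉ = ⌈810/50⌉ − ⌈797/50⌉ = 17 − 16 = 1
n=62: ⌈(63·13+4)/50⌉ − ⌈(62·13+4)/50⌉ = ⌈823/50⌉ − ⌈810/50⌉ = 17 − 17 = 0
n=63: ⌈(64·13+4)/50⌉ − ⌈(63·13+4)/50⌉ = ⌈836/50⌉ − ⌈823/50⌉ = 17 − 17 = 0
n=64: ⌈(65·13+4)/50⌉ − ⌈(64·13+4)/50⌉ = ⌈849/50⌉ − ⌈836/50⌉ = 17 − 17 = 0
n=65: ⌈(66·13+4)/50⌉ − ⌈(65·13+4)/50⌉ = ⌈862/50⌉ − ⌈849/50⌉ = 18 − 17 = 1
n=66: ⌈(67·13+4)/50⌉ − ⌈(66·13+4)/50⌉ = ⌈875/50⌉ − ⌈862/50⌉ = 18 − 18 = 0
n=67: ⌈(68·13+4)/50⌉ − ⌈(67·13+4)/50⌉ = ⌈888/50⌉ − ⌈875/50⌉ = 18 − 18 = 0
n=68: ⌈(69·13+4)/50⌉ − ⌈(68·13+4)/50⌉ = ⌈901/50⌉ − ⌈888/50⌉ = 19 − 18 = 1
n=69: ⌈(70·13+4)/50⌉ − ⌈(69·13+4)/50⌉ = ⌈914/50⌉ − ⌈901/50⌉ = 19 − 19 = 0
n=70: ⌈(71·13+4)/50⌉ − ⌈(70·13+4)/50⌉ = ⌈927/50⌉ − ⌈914/50⌉ = 19 − 19 = 0
n=71: ⌈(72·13+4)/50⌉ − ⌈(71·13+4)/50⌉ = ⌈940/50⌉ − ⌈927/50⌉ = 19 − 19 = 0
n=72: ⌈(73·13+4)/50⌉ − ⌈(72·13+4)/50⌉ = ⌈953/50⌉ − ⌈940/50⌉ = 20 − 19 = 1
n=73: ⌈(74·13+4)/50⌉ − ⌈(73·13+4)/50⌉ = ⌈966/50⌉ − ⌈953/50⌉ = 20 − 20 = 0
n=74: ⌈(75·13+4)/50⌉ − ⌈(74·13+4)/50⌉ = ⌈979/50⌉ − ⌈966/50⌉ = 20 − 20 = 0
n=75: ⌈(76·13+4)/50⌉ − ⌈(75·13+4)/50⌉ = ⌈992/50⌉ − ⌈979/50⌉ = 20 − 20 = 0
n=76: ⌈(77·13+4)/50⌉ − ⌈(76·13+4)/50⌉ = ⌈1005/50⌉ − ⌈992/50⌉ = 21 − 20 = 1
n=77: ⌈(78·13+4)/50⌉ − ⌈(77·13+4)/50⌉ = ⌈1018/50⌉ − ⌈1005/50⌉ = 21 − 21 = 0
n=78: ⌈(79·13+4)/50⌉ − ⌈(78·13+4)/50⌉ = ⌈1031/50⌉ − ⌈1018/50⌉ = 21 − 21 = 0
n=79: ⌈(80·13+4)/50⌉ − ⌈(79·13+4)/50⌉ = ⌈1044/50⌉ − ⌈1031/50⌉ = 21 − 21 = 0
n=80: ⌈(81·13+4)/50⌉ − ⌈(80·13+4)/50⌉ = ⌈1057/50⌉ − ⌈1044/50⌉ = 22 − 21 = 1
n=81: ⌈(82·13+4)/50⌉ − ⌈(81·13+4)/50⌉ = ⌈1070/50⌉ − ⌈1057/50⌉ = 22 − 22 = 0
n=82: ⌈(83·13+4)/50⌉ − ⌈(82·13+4)/50⌉ = ⌈1083/50⌉ − ⌈1070/50⌉ = 22 − 22 = 0
n=83: ⌈(84·13+4)/50⌉ − ⌈(83·13+4)/50⌉ = ⌈1096/50⌉ − ⌈1083/50⌉ = 22 − 22 = 0
n=84: ⌈(85·13+4)/50⌉ − ⌈(84·13+4)/50⌉ = ⌈1109/50⌉ − ⌈1096/50⌉ = 23 − 22 = 1
n=85: ⌈(86·13+4)/50⌉ − ⌈(85·13+4)/50⌉ = ⌈1122/50⌉ − ⌈1109/50⌉ = 23 − 23 = 0
n=86: ⌈(87·13+4)/50⌉ − ⌈(86·13+4)/50⌉ = ⌈1135/50⌉ − ⌈1122/50⌉ = 23 − 23 = 0
n=87: ⌈(88·13+4)/50⌉ − ⌈(87·13+4)/50⌉ = ⌈1148/50⌉ − ⌈1135/50⌉ = 23 − 23 = 0
n=88: ⌈(89·13+4)/50⌉ − ⌈(88·13+4)/50⌉ = ⌈1161/50⌉ − ⌈1148/50⌉ = 24 − 23 = 1
n=89: ⌈(90·13+4)/50⌉ − ⌈(89·13+4)/50⌉ = ⌈1174/50⌉ − ⌈1161/50⌉ = 24 − 24 = 0
n=90: ⌈(91·13+4)/50⌉ − ⌈(90·13+4)/50⌉ = ⌈1187/50⌉ − ⌈1174/50⌉ = 24 − 24 = 0
n=91: ⌈(92·13+4)/50⌉ − ⌈(91·13+4)/50⌉ = ⌈1200/50⌉ − ⌈1187/50⌉ = 24 − 24 = 0
n=92: ⌈(93·13+4)/50⌉ − ⌈(92·13+4)/50⌉ = ⌈1213/50⌉ − ⌈1200/50⌉ = 25 − 24 = 1


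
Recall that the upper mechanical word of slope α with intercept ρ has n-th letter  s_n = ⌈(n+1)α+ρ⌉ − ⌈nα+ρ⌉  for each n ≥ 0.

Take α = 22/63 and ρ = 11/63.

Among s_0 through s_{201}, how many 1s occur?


70

#1s = Σ_{n=0}^{201} s_n = Σ_{n=0}^{201} (⌈(n+1)α+ρ⌉ − ⌈nα+ρ⌉)
the sum telescopes: every ⌈nα+ρ⌉ with 0 < n < 202 appears once with + and once with −, leaving ⌈202α+ρ⌉ − ⌈0·α+ρ⌉
202α + ρ = (202·22 + 11) / 63 = 4455/63
ρ = 11/63
⌈4455/63⌉ = 71,  ⌈11/63⌉ = 1
#1s = 71 − 1 = 70


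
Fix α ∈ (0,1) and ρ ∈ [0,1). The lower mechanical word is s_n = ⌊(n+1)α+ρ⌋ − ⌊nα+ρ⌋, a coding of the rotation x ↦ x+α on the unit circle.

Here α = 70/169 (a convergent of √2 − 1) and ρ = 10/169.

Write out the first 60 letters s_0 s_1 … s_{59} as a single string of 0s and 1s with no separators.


001010010101001010010101001010010100101010010100101010010100

n=0: ⌊(1·70+10)/169⌋ − ⌊(0·70+10)/169⌋ = ⌊80/169⌋ − ⌊10/169⌋ = 0 − 0 = 0
n=1: ⌊(2·70+10)/169⌋ − ⌊(1·70+10)/169⌋ = ⌊150/169⌋ − ⌊80/169⌋ = 0 − 0 = 0
n=2: ⌊(3·70+10)/169⌋ − ⌊(2·70+10)/169⌋ = ⌊220/169⌋ − ⌊150/169⌋ = 1 − 0 = 1
n=3: ⌊(4·70+10)/169⌋ − ⌊(3·70+10)/169⌋ = ⌊290/169⌋ − ⌊220/169⌋ = 1 − 1 = 0
n=4: ⌊(5·70+10)/169⌋ − ⌊(4·70+10)/169⌋ = ⌊360/169⌋ − ⌊290/169⌋ = 2 − 1 = 1
n=5: ⌊(6·70+10)/169⌋ − ⌊(5·70+10)/169⌋ = ⌊430/169⌋ − ⌊360/169⌋ = 2 − 2 = 0
n=6: ⌊(7·70+10)/169⌋ − ⌊(6·70+10)/169⌋ = ⌊500/169⌋ − ⌊430/169⌋ = 2 − 2 = 0
n=7: ⌊(8·70+10)/169⌋ − ⌊(7·70+10)/169⌋ = ⌊570/169⌋ − ⌊500/169⌋ = 3 − 2 = 1
n=8: ⌊(9·70+10)/169⌋ − ⌊(8·70+10)/169⌋ = ⌊640/169⌋ − ⌊570/169⌋ = 3 − 3 = 0
n=9: ⌊(10·70+10)/169⌋ − ⌊(9·70+10)/169⌋ = ⌊710/169⌋ − ⌊640/169⌋ = 4 − 3 = 1
n=10: ⌊(11·70+10)/169⌋ − ⌊(10·70+10)/169⌋ = ⌊780/169⌋ − ⌊710/169⌋ = 4 − 4 = 0
n=11: ⌊(12·70+10)/169⌋ − ⌊(11·70+10)/169⌋ = ⌊850/169⌋ − ⌊780/169⌋ = 5 − 4 = 1
n=12: ⌊(13·70+10)/169⌋ − ⌊(12·70+10)/169⌋ = ⌊920/169⌋ − ⌊850/169⌋ = 5 − 5 = 0
n=13: ⌊(14·70+10)/169⌋ − ⌊(13·70+10)/169⌋ = ⌊990/169⌋ − ⌊920/169⌋ = 5 − 5 = 0
n=14: ⌊(15·70+10)/169⌋ − ⌊(14·70+10)/169⌋ = ⌊1060/169⌋ − ⌊990/169⌋ = 6 − 5 = 1
n=15: ⌊(16·70+10)/169⌋ − ⌊(15·70+10)/169⌋ = ⌊1130/169⌋ − ⌊1060/169⌋ = 6 − 6 = 0
n=16: ⌊(17·70+10)/169⌋ − ⌊(16·70+10)/169⌋ = ⌊1200/169⌋ − ⌊1130/169⌋ = 7 − 6 = 1
n=17: ⌊(18·70+10)/169⌋ − ⌊(17·70+10)/169⌋ = ⌊1270/169⌋ − ⌊1200/169⌋ = 7 − 7 = 0
n=18: ⌊(19·70+10)/169⌋ − ⌊(18·70+10)/169⌋ = ⌊1340/169⌋ − ⌊1270/169⌋ = 7 − 7 = 0
n=19: ⌊(20·70+10)/169⌋ − ⌊(19·70+10)/169⌋ = ⌊1410/169⌋ − ⌊1340/169⌋ = 8 − 7 = 1
n=20: ⌊(21·70+10)/169⌋ − ⌊(20·70+10)/169⌋ = ⌊1480/169⌋ − ⌊1410/169⌋ = 8 − 8 = 0
n=21: ⌊(22·70+10)/169⌋ − ⌊(21·70+10)/169⌋ = ⌊1550/169⌋ − ⌊1480/169⌋ = 9 − 8 = 1
n=22: ⌊(23·70+10)/169⌋ − ⌊(22·70+10)/169⌋ = ⌊1620/169⌋ − ⌊1550/169⌋ = 9 − 9 = 0
n=23: ⌊(24·70+10)/169⌋ − ⌊(23·70+10)/169⌋ = ⌊1690/169⌋ − ⌊1620/169⌋ = 10 − 9 = 1
n=24: ⌊(25·70+10)/169⌋ − ⌊(24·70+10)/169⌋ = ⌊1760/169⌋ − ⌊1690/169⌋ = 10 − 10 = 0
n=25: ⌊(26·70+10)/169⌋ − ⌊(25·70+10)/169⌋ = ⌊1830/169⌋ − ⌊1760/169⌋ = 10 − 10 = 0
n=26: ⌊(27·70+10)/169⌋ − ⌊(26·70+10)/169⌋ = ⌊1900/169⌋ − ⌊1830/169⌋ = 11 − 10 = 1
n=27: ⌊(28·70+10)/169⌋ − ⌊(27·70+10)/169⌋ = ⌊1970/169⌋ − ⌊1900/169⌋ = 11 − 11 = 0
n=28: ⌊(29·70+10)/169⌋ − ⌊(28·70+10)/169⌋ = ⌊2040/169⌋ − ⌊1970/169⌋ = 12 − 11 = 1
n=29: ⌊(30·70+10)/169⌋ − ⌊(29·70+10)/169⌋ = ⌊2110/169⌋ − ⌊2040/169⌋ = 12 − 12 = 0
n=30: ⌊(31·70+10)/169⌋ − ⌊(30·70+10)/169⌋ = ⌊2180/169⌋ − ⌊2110/169⌋ = 12 − 12 = 0
n=31: ⌊(32·70+10)/169⌋ − ⌊(31·70+10)/169⌋ = ⌊2250/169⌋ − ⌊2180/169⌋ = 13 − 12 = 1
n=32: ⌊(33·70+10)/169⌋ − ⌊(32·70+10)/169⌋ = ⌊2320/169⌋ − ⌊2250/169⌋ = 13 − 13 = 0
n=33: ⌊(34·70+10)/169⌋ − ⌊(33·70+10)/169⌋ = ⌊2390/169⌋ − ⌊2320/169⌋ = 14 − 13 = 1
n=34: ⌊(35·70+10)/169⌋ − ⌊(34·70+10)/169⌋ = ⌊2460/169⌋ − ⌊2390/169⌋ = 14 − 14 = 0
n=35: ⌊(36·70+10)/169⌋ − ⌊(35·70+10)/169⌋ = ⌊2530/169⌋ − ⌊2460/169⌋ = 14 − 14 = 0
n=36: ⌊(37·70+10)/169⌋ − ⌊(36·70+10)/169⌋ = ⌊2600/169⌋ − ⌊2530/169⌋ = 15 − 14 = 1
n=37: ⌊(38·70+10)/169⌋ − ⌊(37·70+10)/169⌋ = ⌊2670/169⌋ − ⌊2600/169⌋ = 15 − 15 = 0
n=38: ⌊(39·70+10)/169⌋ − ⌊(38·70+10)/169⌋ = ⌊2740/169⌋ − ⌊2670/169⌋ = 16 − 15 = 1
n=39: ⌊(40·70+10)/169⌋ − ⌊(39·70+10)/169⌋ = ⌊2810/169⌋ − ⌊2740/169⌋ = 16 − 16 = 0
n=40: ⌊(41·70+10)/169⌋ − ⌊(40·70+10)/169⌋ = ⌊2880/169⌋ − ⌊2810/169⌋ = 17 − 16 = 1
n=41: ⌊(42·70+10)/169⌋ − ⌊(41·70+10)/169⌋ = ⌊2950/169⌋ − ⌊2880/169⌋ = 17 − 17 = 0
n=42: ⌊(43·70+10)/169⌋ − ⌊(42·70+10)/169⌋ = ⌊3020/169⌋ − ⌊2950/169⌋ = 17 − 17 = 0
n=43: ⌊(44·70+10)/169⌋ − ⌊(43·70+10)/169⌋ = ⌊3090/169⌋ − ⌊3020/169⌋ = 18 − 17 = 1
n=44: ⌊(45·70+10)/169⌋ − ⌊(44·70+10)/169⌋ = ⌊3160/169⌋ − ⌊3090/169⌋ = 18 − 18 = 0
n=45: ⌊(46·70+10)/169⌋ − ⌊(45·70+10)/169⌋ = ⌊3230/169⌋ − ⌊3160/169⌋ = 19 − 18 = 1
n=46: ⌊(47·70+10)/169⌋ − ⌊(46·70+10)/169⌋ = ⌊3300/169⌋ − ⌊3230/169⌋ = 19 − 19 = 0
n=47: ⌊(48·70+10)/169⌋ − ⌊(47·70+10)/169⌋ = ⌊3370/169⌋ − ⌊3300/169⌋ = 19 − 19 = 0
n=48: ⌊(49·70+10)/169⌋ − ⌊(48·70+10)/169⌋ = ⌊3440/169⌋ − ⌊3370/169⌋ = 20 − 19 = 1
n=49: ⌊(50·70+10)/169⌋ − ⌊(49·70+10)/169⌋ = ⌊3510/169⌋ − ⌊3440/169⌋ = 20 − 20 = 0
n=50: ⌊(51·70+10)/169⌋ − ⌊(50·70+10)/169⌋ = ⌊3580/169⌋ − ⌊3510/169⌋ = 21 − 20 = 1
n=51: ⌊(52·70+10)/169⌋ − ⌊(51·70+10)/169⌋ = ⌊3650/169⌋ − ⌊3580/169⌋ = 21 − 21 = 0
n=52: ⌊(53·70+10)/169⌋ − ⌊(52·70+10)/169⌋ = ⌊3720/169⌋ − ⌊3650/169⌋ = 22 − 21 = 1
n=53: ⌊(54·70+10)/169⌋ − ⌊(53·70+10)/169⌋ = ⌊3790/169⌋ − ⌊3720/169⌋ = 22 − 22 = 0
n=54: ⌊(55·70+10)/169⌋ − ⌊(54·70+10)/169⌋ = ⌊3860/169⌋ − ⌊3790/169⌋ = 22 − 22 = 0
n=55: ⌊(56·70+10)/169⌋ − ⌊(55·70+10)/169⌋ = ⌊3930/169⌋ − ⌊3860/169⌋ = 23 − 22 = 1
n=56: ⌊(57·70+10)/169⌋ − ⌊(56·70+10)/169⌋ = ⌊4000/169⌋ − ⌊3930/169⌋ = 23 − 23 = 0
n=57: ⌊(58·70+10)/169⌋ − ⌊(57·70+10)/169⌋ = ⌊4070/169⌋ − ⌊4000/169⌋ = 24 − 23 = 1
n=58: ⌊(59·70+10)/169⌋ − ⌊(58·70+10)/169⌋ = ⌊4140/169⌋ − ⌊4070/169⌋ = 24 − 24 = 0
n=59: ⌊(60·70+10)/169⌋ − ⌊(59·70+10)/169⌋ = ⌊4210/169⌋ − ⌊4140/169⌋ = 24 − 24 = 0


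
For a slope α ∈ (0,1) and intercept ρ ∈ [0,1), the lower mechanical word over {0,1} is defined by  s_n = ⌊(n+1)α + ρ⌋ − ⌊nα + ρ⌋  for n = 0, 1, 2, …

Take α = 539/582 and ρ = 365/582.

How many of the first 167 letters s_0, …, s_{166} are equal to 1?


#1s = Σ_{n=0}^{166} s_n = Σ_{n=0}^{166} (⌊(n+1)α+ρ⌋ − ⌊nα+ρ⌋)
the sum telescopes: every ⌊nα+ρ⌋ with 0 < n < 167 appears once with + and once with −, leaving ⌊167α+ρ⌋ − ⌊0·α+ρ⌋
167α + ρ = (167·539 + 365) / 582 = 90378/582
ρ = 365/582
⌊90378/582⌋ = 155,  ⌊365/582⌋ = 0
#1s = 155 − 0 = 155

155


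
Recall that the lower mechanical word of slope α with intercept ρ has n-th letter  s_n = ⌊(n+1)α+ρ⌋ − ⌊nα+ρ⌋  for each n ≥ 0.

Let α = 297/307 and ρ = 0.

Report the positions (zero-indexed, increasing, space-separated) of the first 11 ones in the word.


1 2 3 4 5 6 7 8 9 10 11

n=0: ⌊297/307⌋−⌊0/307⌋ = 0−0 = 0
n=1: ⌊594/307⌋−⌊297/307⌋ = 1−0 = 1  ← one
n=2: ⌊891/307⌋−⌊594/307⌋ = 2−1 = 1  ← one
n=3: ⌊1188/307⌋−⌊891/307⌋ = 3−2 = 1  ← one
n=4: ⌊1485/307⌋−⌊1188/307⌋ = 4−3 = 1  ← one
n=5: ⌊1782/307⌋−⌊1485/307⌋ = 5−4 = 1  ← one
n=6: ⌊2079/307⌋−⌊1782/307⌋ = 6−5 = 1  ← one
n=7: ⌊2376/307⌋−⌊2079/307⌋ = 7−6 = 1  ← one
n=8: ⌊2673/307⌋−⌊2376/307⌋ = 8−7 = 1  ← one
n=9: ⌊2970/307⌋−⌊2673/307⌋ = 9−8 = 1  ← one
n=10: ⌊3267/307⌋−⌊2970/307⌋ = 10−9 = 1  ← one
n=11: ⌊3564/307⌋−⌊3267/307⌋ = 11−10 = 1  ← one
positions of the first 11 ones: 1 2 3 4 5 6 7 8 9 10 11


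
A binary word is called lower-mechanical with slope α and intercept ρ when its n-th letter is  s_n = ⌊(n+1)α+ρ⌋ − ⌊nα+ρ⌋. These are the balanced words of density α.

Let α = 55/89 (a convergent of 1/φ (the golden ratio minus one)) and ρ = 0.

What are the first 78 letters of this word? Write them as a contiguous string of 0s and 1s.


010110101101101011010110110101101101011010110110101101011011010110110101101011

n=0: ⌊(1·55)/89⌋ − ⌊(0·55)/89⌋ = ⌊55/89⌋ − ⌊0/89⌋ = 0 − 0 = 0
n=1: ⌊(2·55)/89⌋ − ⌊(1·55)/89⌋ = ⌊110/89⌋ − ⌊55/89⌋ = 1 − 0 = 1
n=2: ⌊(3·55)/89⌋ − ⌊(2·55)/89⌋ = ⌊165/89⌋ − ⌊110/89⌋ = 1 − 1 = 0
n=3: ⌊(4·55)/89⌋ − ⌊(3·55)/89⌋ = ⌊220/89⌋ − ⌊165/89⌋ = 2 − 1 = 1
n=4: ⌊(5·55)/89⌋ − ⌊(4·55)/89⌋ = ⌊275/89⌋ − ⌊220/89⌋ = 3 − 2 = 1
n=5: ⌊(6·55)/89⌋ − ⌊(5·55)/89⌋ = ⌊330/89⌋ − ⌊275/89⌋ = 3 − 3 = 0
n=6: ⌊(7·55)/89⌋ − ⌊(6·55)/89⌋ = ⌊385/89⌋ − ⌊330/89⌋ = 4 − 3 = 1
n=7: ⌊(8·55)/89⌋ − ⌊(7·55)/89⌋ = ⌊440/89⌋ − ⌊385/89⌋ = 4 − 4 = 0
n=8: ⌊(9·55)/89⌋ − ⌊(8·55)/89⌋ = ⌊495/89⌋ − ⌊440/89⌋ = 5 − 4 = 1
n=9: ⌊(10·55)/89⌋ − ⌊(9·55)/89⌋ = ⌊550/89⌋ − ⌊495/89⌋ = 6 − 5 = 1
n=10: ⌊(11·55)/89⌋ − ⌊(10·55)/89⌋ = ⌊605/89⌋ − ⌊550/89⌋ = 6 − 6 = 0
n=11: ⌊(12·55)/89⌋ − ⌊(11·55)/89⌋ = ⌊660/89⌋ − ⌊605/89⌋ = 7 − 6 = 1
n=12: ⌊(13·55)/89⌋ − ⌊(12·55)/89⌋ = ⌊715/89⌋ − ⌊660/89⌋ = 8 − 7 = 1
n=13: ⌊(14·55)/89⌋ − ⌊(13·55)/89⌋ = ⌊770/89⌋ − ⌊715/89⌋ = 8 − 8 = 0
n=14: ⌊(15·55)/89⌋ − ⌊(14·55)/89⌋ = ⌊825/89⌋ − ⌊770/89⌋ = 9 − 8 = 1
n=15: ⌊(16·55)/89⌋ − ⌊(15·55)/89⌋ = ⌊880/89⌋ − ⌊825/89⌋ = 9 − 9 = 0
n=16: ⌊(17·55)/89⌋ − ⌊(16·55)/89⌋ = ⌊935/89⌋ − ⌊880/89⌋ = 10 − 9 = 1
n=17: ⌊(18·55)/89⌋ − ⌊(17·55)/89⌋ = ⌊990/89⌋ − ⌊935/89⌋ = 11 − 10 = 1
n=18: ⌊(19·55)/89⌋ − ⌊(18·55)/89⌋ = ⌊1045/89⌋ − ⌊990/89⌋ = 11 − 11 = 0
n=19: ⌊(20·55)/89⌋ − ⌊(19·55)/89⌋ = ⌊1100/89⌋ − ⌊1045/89⌋ = 12 − 11 = 1
n=20: ⌊(21·55)/89⌋ − ⌊(20·55)/89⌋ = ⌊1155/89⌋ − ⌊1100/89⌋ = 12 − 12 = 0
n=21: ⌊(22·55)/89⌋ − ⌊(21·55)/89⌋ = ⌊1210/89⌋ − ⌊1155/89⌋ = 13 − 12 = 1
n=22: ⌊(23·55)/89⌋ − ⌊(22·55)/89⌋ = ⌊1265/89⌋ − ⌊1210/89⌋ = 14 − 13 = 1
n=23: ⌊(24·55)/89⌋ − ⌊(23·55)/89⌋ = ⌊1320/89⌋ − ⌊1265/89⌋ = 14 − 14 = 0
n=24: ⌊(25·55)/89⌋ − ⌊(24·55)/89⌋ = ⌊1375/89⌋ − ⌊1320/89⌋ = 15 − 14 = 1
n=25: ⌊(26·55)/89⌋ − ⌊(25·55)/89⌋ = ⌊1430/89⌋ − ⌊1375/89⌋ = 16 − 15 = 1
n=26: ⌊(27·55)/89⌋ − ⌊(26·55)/89⌋ = ⌊1485/89⌋ − ⌊1430/89⌋ = 16 − 16 = 0
n=27: ⌊(28·55)/89⌋ − ⌊(27·55)/89⌋ = ⌊1540/89⌋ − ⌊1485/89⌋ = 17 − 16 = 1
n=28: ⌊(29·55)/89⌋ − ⌊(28·55)/89⌋ = ⌊1595/89⌋ − ⌊1540/89⌋ = 17 − 17 = 0
n=29: ⌊(30·55)/89⌋ − ⌊(29·55)/89⌋ = ⌊1650/89⌋ − ⌊1595/89⌋ = 18 − 17 = 1
n=30: ⌊(31·55)/89⌋ − ⌊(30·55)/89⌋ = ⌊1705/89⌋ − ⌊1650/89⌋ = 19 − 18 = 1
n=31: ⌊(32·55)/89⌋ − ⌊(31·55)/89⌋ = ⌊1760/89⌋ − ⌊1705/89⌋ = 19 − 19 = 0
n=32: ⌊(33·55)/89⌋ − ⌊(32·55)/89⌋ = ⌊1815/89⌋ − ⌊1760/89⌋ = 20 − 19 = 1
n=33: ⌊(34·55)/89⌋ − ⌊(33·55)/89⌋ = ⌊1870/89⌋ − ⌊1815/89⌋ = 21 − 20 = 1
n=34: ⌊(35·55)/89⌋ − ⌊(34·55)/89⌋ = ⌊1925/89⌋ − ⌊1870/89⌋ = 21 − 21 = 0
n=35: ⌊(36·55)/89⌋ − ⌊(35·55)/89⌋ = ⌊1980/89⌋ − ⌊1925/89⌋ = 22 − 21 = 1
n=36: ⌊(37·55)/89⌋ − ⌊(36·55)/89⌋ = ⌊2035/89⌋ − ⌊1980/89⌋ = 22 − 22 = 0
n=37: ⌊(38·55)/89⌋ − ⌊(37·55)/89⌋ = ⌊2090/89⌋ − ⌊2035/89⌋ = 23 − 22 = 1
n=38: ⌊(39·55)/89⌋ − ⌊(38·55)/89⌋ = ⌊2145/89⌋ − ⌊2090/89⌋ = 24 − 23 = 1
n=39: ⌊(40·55)/89⌋ − ⌊(39·55)/89⌋ = ⌊2200/89⌋ − ⌊2145/89⌋ = 24 − 24 = 0
n=40: ⌊(41·55)/89⌋ − ⌊(40·55)/89⌋ = ⌊2255/89⌋ − ⌊2200/89⌋ = 25 − 24 = 1
n=41: ⌊(42·55)/89⌋ − ⌊(41·55)/89⌋ = ⌊2310/89⌋ − ⌊2255/89⌋ = 25 − 25 = 0
n=42: ⌊(43·55)/89⌋ − ⌊(42·55)/89⌋ = ⌊2365/89⌋ − ⌊2310/89⌋ = 26 − 25 = 1
n=43: ⌊(44·55)/89⌋ − ⌊(43·55)/89⌋ = ⌊2420/89⌋ − ⌊2365/89⌋ = 27 − 26 = 1
n=44: ⌊(45·55)/89⌋ − ⌊(44·55)/89⌋ = ⌊2475/89⌋ − ⌊2420/89⌋ = 27 − 27 = 0
n=45: ⌊(46·55)/89⌋ − ⌊(45·55)/89⌋ = ⌊2530/89⌋ − ⌊2475/89⌋ = 28 − 27 = 1
n=46: ⌊(47·55)/89⌋ − ⌊(46·55)/89⌋ = ⌊2585/89⌋ − ⌊2530/89⌋ = 29 − 28 = 1
n=47: ⌊(48·55)/89⌋ − ⌊(47·55)/89⌋ = ⌊2640/89⌋ − ⌊2585/89⌋ = 29 − 29 = 0
n=48: ⌊(49·55)/89⌋ − ⌊(48·55)/89⌋ = ⌊2695/89⌋ − ⌊2640/89⌋ = 30 − 29 = 1
n=49: ⌊(50·55)/89⌋ − ⌊(49·55)/89⌋ = ⌊2750/89⌋ − ⌊2695/89⌋ = 30 − 30 = 0
n=50: ⌊(51·55)/89⌋ − ⌊(50·55)/89⌋ = ⌊2805/89⌋ − ⌊2750/89⌋ = 31 − 30 = 1
n=51: ⌊(52·55)/89⌋ − ⌊(51·55)/89⌋ = ⌊2860/89⌋ − ⌊2805/89⌋ = 32 − 31 = 1
n=52: ⌊(53·55)/89⌋ − ⌊(52·55)/89⌋ = ⌊2915/89⌋ − ⌊2860/89⌋ = 32 − 32 = 0
n=53: ⌊(54·55)/89⌋ − ⌊(53·55)/89⌋ = ⌊2970/89⌋ − ⌊2915/89⌋ = 33 − 32 = 1
n=54: ⌊(55·55)/89⌋ − ⌊(54·55)/89⌋ = ⌊3025/89⌋ − ⌊2970/89⌋ = 33 − 33 = 0
n=55: ⌊(56·55)/89⌋ − ⌊(55·55)/89⌋ = ⌊3080/89⌋ − ⌊3025/89⌋ = 34 − 33 = 1
n=56: ⌊(57·55)/89⌋ − ⌊(56·55)/89⌋ = ⌊3135/89⌋ − ⌊3080/89⌋ = 35 − 34 = 1
n=57: ⌊(58·55)/89⌋ − ⌊(57·55)/89⌋ = ⌊3190/89⌋ − ⌊3135/89⌋ = 35 − 35 = 0
n=58: ⌊(59·55)/89⌋ − ⌊(58·55)/89⌋ = ⌊3245/89⌋ − ⌊3190/89⌋ = 36 − 35 = 1
n=59: ⌊(60·55)/89⌋ − ⌊(59·55)/89⌋ = ⌊3300/89⌋ − ⌊3245/89⌋ = 37 − 36 = 1
n=60: ⌊(61·55)/89⌋ − ⌊(60·55)/89⌋ = ⌊3355/89⌋ − ⌊3300/89⌋ = 37 − 37 = 0
n=61: ⌊(62·55)/89⌋ − ⌊(61·55)/89⌋ = ⌊3410/89⌋ − ⌊3355/89⌋ = 38 − 37 = 1
n=62: ⌊(63·55)/89⌋ − ⌊(62·55)/89⌋ = ⌊3465/89⌋ − ⌊3410/89⌋ = 38 − 38 = 0
n=63: ⌊(64·55)/89⌋ − ⌊(63·55)/89⌋ = ⌊3520/89⌋ − ⌊3465/89⌋ = 39 − 38 = 1
n=64: ⌊(65·55)/89⌋ − ⌊(64·55)/89⌋ = ⌊3575/89⌋ − ⌊3520/89⌋ = 40 − 39 = 1
n=65: ⌊(66·55)/89⌋ − ⌊(65·55)/89⌋ = ⌊3630/89⌋ − ⌊3575/89⌋ = 40 − 40 = 0
n=66: ⌊(67·55)/89⌋ − ⌊(66·55)/89⌋ = ⌊3685/89⌋ − ⌊3630/89⌋ = 41 − 40 = 1
n=67: ⌊(68·55)/89⌋ − ⌊(67·55)/89⌋ = ⌊3740/89⌋ − ⌊3685/89⌋ = 42 − 41 = 1
n=68: ⌊(69·55)/89⌋ − ⌊(68·55)/89⌋ = ⌊3795/89⌋ − ⌊3740/89⌋ = 42 − 42 = 0
n=69: ⌊(70·55)/89⌋ − ⌊(69·55)/89⌋ = ⌊3850/89⌋ − ⌊3795/89⌋ = 43 − 42 = 1
n=70: ⌊(71·55)/89⌋ − ⌊(70·55)/89⌋ = ⌊3905/89⌋ − ⌊3850/89⌋ = 43 − 43 = 0
n=71: ⌊(72·55)/89⌋ − ⌊(71·55)/89⌋ = ⌊3960/89⌋ − ⌊3905/89⌋ = 44 − 43 = 1
n=72: ⌊(73·55)/89⌋ − ⌊(72·55)/89⌋ = ⌊4015/89⌋ − ⌊3960/89⌋ = 45 − 44 = 1
n=73: ⌊(74·55)/89⌋ − ⌊(73·55)/89⌋ = ⌊4070/89⌋ − ⌊4015/89⌋ = 45 − 45 = 0
n=74: ⌊(75·55)/89⌋ − ⌊(74·55)/89⌋ = ⌊4125/89⌋ − ⌊4070/89⌋ = 46 − 45 = 1
n=75: ⌊(76·55)/89⌋ − ⌊(75·55)/89⌋ = ⌊4180/89⌋ − ⌊4125/89⌋ = 46 − 46 = 0
n=76: ⌊(77·55)/89⌋ − ⌊(76·55)/89⌋ = ⌊4235/89⌋ − ⌊4180/89⌋ = 47 − 46 = 1
n=77: ⌊(78·55)/89⌋ − ⌊(77·55)/89⌋ = ⌊4290/89⌋ − ⌊4235/89⌋ = 48 − 47 = 1
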